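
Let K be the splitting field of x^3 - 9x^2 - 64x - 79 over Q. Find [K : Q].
3

The degree of the splitting field over Q equals the order of the Galois group, so first determine the group. The polynomial is an irreducible cubic over Q and its discriminant is 162409 = 403^2, a perfect square. For an irreducible cubic, a square discriminant forces the Galois group to be A_3, the cyclic group of order 3. The Galois group C_3 (3T1) has order 3, so the splitting field has degree 3 over Q.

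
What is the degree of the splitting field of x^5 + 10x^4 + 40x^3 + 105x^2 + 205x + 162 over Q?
The degree of the splitting field over Q equals the order of the Galois group, so first determine the group. The polynomial f is an irreducible quintic over Q, so G = Gal(f/Q) is a transitive subgroup of S_5: one of C_5 (5T1, order 5), D_5 (5T2, order 10), F_20 (5T3, order 20), A_5 (5T4, order 60) or S_5 (5T5, order 120). The discriminant of f is 1876953125, which is not a perfect square, so G is not contained in A_5. The transitive groups of degree 5 not contained in A_5 are: F_20 (5T3, order 20), S_5 (5T5, order 120). By Dedekind's theorem, for a prime p not dividing disc(f) the degrees of the irreducible factors of f mod p form the cycle type of an element of G. Factoring f modulo the 18 such primes p <= 71 (skipping 5, 31, which divide the discriminant), each new pattern first appears at: mod 2: f = (x)(x^4 + x + 1), pattern 4+1; mod 11: f = (x^5 + 10x^4 + 7x^3 + 6x^2 + 7x + 8), pattern 5; mod 19: f = (x + 10)(x^2 + x + 16)(x^2 + 18x + 6), pattern 2+2+1. No other pattern occurs in this range, so the set of observed cycle types is {4+1, 5, 2+2+1}. The candidates containing elements of all these cycle types are F_20 (5T3) of order 20, S_5 (5T5) of order 120; the others are excluded. The observed types are precisely the cycle types that occur in F_20 (5T3) (apart from the identity). Each of the other remaining candidates has further cycle types, and by the Chebotarev density theorem the matching factorization patterns would occur for a proportion of primes equal to their share of the group: S_5 (5T5) additionally contains elements of type 3+2, 3+1+1, 2+1+1+1 (50 of its 120 elements, about 42% of primes). None of the 18 primes tested shows any such pattern (for each of these groups the chance of that is below 10^-4), which rules them out. Hence G = F_20 (5T3), of order 20. The Galois group F_20 (5T3) has order 20, so the splitting field has degree 20 over Q.

20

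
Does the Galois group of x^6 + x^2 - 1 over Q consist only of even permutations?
The polynomial is irreducible of degree 6 over Q. Its discriminant is 61504 = 248^2, a perfect square. A Galois group lies in the alternating group exactly when the discriminant is a square in Q, so the Galois group (S_4) is contained in A_6.

Yes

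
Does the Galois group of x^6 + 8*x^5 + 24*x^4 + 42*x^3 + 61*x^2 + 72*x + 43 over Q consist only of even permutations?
The polynomial is irreducible of degree 6 over Q. Its discriminant is 13191900736 = 114856^2, a perfect square. A Galois group lies in the alternating group exactly when the discriminant is a square in Q, so the Galois group (A_4) is contained in A_6.

Yes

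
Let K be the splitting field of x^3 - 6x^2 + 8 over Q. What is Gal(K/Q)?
The polynomial is an irreducible cubic over Q and its discriminant is 5184 = 72^2, a perfect square. For an irreducible cubic, a square discriminant forces the Galois group to be A_3, the cyclic group of order 3.

C_3, A_3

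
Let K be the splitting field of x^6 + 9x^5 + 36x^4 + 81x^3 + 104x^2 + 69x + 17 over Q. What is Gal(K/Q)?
The polynomial f is an irreducible sextic over Q, so G = Gal(f/Q) is one of the 16 transitive subgroups 6T1, ..., 6T16 of S_6. The discriminant of f is 810448, which is not a perfect square, so G is not contained in A_6. The transitive groups of degree 6 not contained in A_6 are: C_6 (6T1, order 6), S_3 (6T2, order 6), D_6 (6T3, order 12), C_3 x S_3 (6T5, order 18), A_4 x C_2 (6T6, order 24), S_4 (6T8, order 24), S_3 x S_3 (6T9, order 36), S_4 x C_2 (6T11, order 48), (S_3 x S_3) : C_2 (6T13, order 72), PGL(2,5) (6T14, order 120), S_6 (6T16, order 720). By Dedekind's theorem, for a prime p not dividing disc(f) the degrees of the irreducible factors of f mod p form the cycle type of an element of G. Factoring f modulo the 22 such primes p <= 89 (skipping 2, 37, which divide the discriminant), each new pattern first appears at: mod 3: f = (x^3 + x^2 + 2x + 1)(x^3 + 2x^2 + 2x + 2), pattern 3+3; mod 5: f = (x^2 + 2x + 4)(x^2 + 3x + 4)(x^2 + 4x + 2), pattern 2+2+2; mod 17: f = (x)(x + 3)(x^4 + 6x^3 + x^2 + 10x + 6), pattern 4+1+1; mod 67: f = (x + 6)(x + 64)(x^2 + 3x + 42)(x^2 + 3x + 52), pattern 2+2+1+1. No other pattern occurs in this range, so the set of observed cycle types is {3+3, 2+2+2, 4+1+1, 2+2+1+1}. The candidates containing elements of all these cycle types are S_4 (6T8) of order 24, S_4 x C_2 (6T11) of order 48, PGL(2,5) (6T14) of order 120, S_6 (6T16) of order 720; the others are excluded. The observed types are precisely the cycle types that occur in S_4 (6T8) (apart from the identity). Each of the other remaining candidates has further cycle types, and by the Chebotarev density theorem the matching factorization patterns would occur for a proportion of primes equal to their share of the group: S_4 x C_2 (6T11) additionally contains elements of type 6, 4+2, 2+1+1+1+1 (17 of its 48 elements, about 35% of primes); PGL(2,5) (6T14) additionally contains elements of type 6, 5+1 (44 of its 120 elements, about 37% of primes); S_6 (6T16) additionally contains elements of type 6, 5+1, 4+2, 3+2+1, 3+1+1+1, 2+1+1+1+1 (529 of its 720 elements, about 73% of primes). None of the 22 primes tested shows any such pattern (for each of these groups the chance of that is below 10^-4), which rules them out. Hence G = S_4 (6T8), of order 24.

S_4 (also written S4-)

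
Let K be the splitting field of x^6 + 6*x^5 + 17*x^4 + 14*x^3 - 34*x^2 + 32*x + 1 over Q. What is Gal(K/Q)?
The polynomial f is an irreducible sextic over Q, so G = Gal(f/Q) is one of the 16 transitive subgroups 6T1, ..., 6T16 of S_6. The discriminant of f is 94085654450176 = 9699776^2, a perfect square, so G is contained in A_6. The transitive groups of degree 6 contained in A_6 are: A_4 (6T4, order 12), S_4 (6T7, order 24), (C_3 x C_3) : C_4 (6T10, order 36), PSL(2,5) (6T12, order 60), A_6 (6T15, order 360). By Dedekind's theorem, for a prime p not dividing disc(f) the degrees of the irreducible factors of f mod p form the cycle type of an element of G. Factoring f modulo the 79 such primes p <= 419 (skipping 2, 31, which divide the discriminant), each new pattern first appears at: mod 3: f = (x^2 + 1)(x^4 + x^2 + 2x + 1), pattern 4+2; mod 5: f = (x^3 + 2x + 1)(x^3 + x^2 + 1), pattern 3+3; mod 11: f = (x + 4)(x + 5)(x^2 + x + 1)(x^2 + 7x + 5), pattern 2+2+1+1; mod 67: f = (x + 1)(x + 4)(x + 9)(x + 10)(x + 16)(x + 33), pattern 1+1+1+1+1+1. No other pattern occurs in this range, so the set of observed cycle types is {4+2, 3+3, 2+2+1+1, 1+1+1+1+1+1}. The candidates containing elements of all these cycle types are S_4 (6T7) of order 24, (C_3 x C_3) : C_4 (6T10) of order 36, A_6 (6T15) of order 360; the others are excluded. The observed types are precisely the cycle types that occur in S_4 (6T7). Each of the other remaining candidates has further cycle types, and by the Chebotarev density theorem the matching factorization patterns would occur for a proportion of primes equal to their share of the group: (C_3 x C_3) : C_4 (6T10) additionally contains elements of type 3+1+1+1 (4 of its 36 elements, about 11% of primes); A_6 (6T15) additionally contains elements of type 5+1, 3+1+1+1 (184 of its 360 elements, about 51% of primes). None of the 79 primes tested shows any such pattern (for each of these groups the chance of that is below 10^-4), which rules them out. Hence G = S_4 (6T7), of order 24.

6T7: S_4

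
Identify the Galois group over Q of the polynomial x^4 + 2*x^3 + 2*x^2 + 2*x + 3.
The polynomial is an irreducible quartic over Q and its discriminant is 3136 = 56^2, a perfect square, so the Galois group is contained in A_4. The resolvent cubic y^3 - 2*y^2 - 8*y + 8 is irreducible over Q. An irreducible resolvent with square discriminant gives A_4.

A_4 (also written A4)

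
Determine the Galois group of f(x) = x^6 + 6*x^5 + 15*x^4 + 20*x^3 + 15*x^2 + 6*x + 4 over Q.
The polynomial f is an irreducible sextic over Q, so G = Gal(f/Q) is one of the 16 transitive subgroups 6T1, ..., 6T16 of S_6. The discriminant of f is -11337408, which is not a perfect square, so G is not contained in A_6. The transitive groups of degree 6 not contained in A_6 are: C_6 (6T1, order 6), S_3 (6T2, order 6), D_6 (6T3, order 12), C_3 x S_3 (6T5, order 18), A_4 x C_2 (6T6, order 24), S_4 (6T8, order 24), S_3 x S_3 (6T9, order 36), S_4 x C_2 (6T11, order 48), (S_3 x S_3) : C_2 (6T13, order 72), PGL(2,5) (6T14, order 120), S_6 (6T16, order 720). By Dedekind's theorem, for a prime p not dividing disc(f) the degrees of the irreducible factors of f mod p form the cycle type of an element of G. Factoring f modulo the 23 such primes p <= 97 (skipping 2, 3, which divide the discriminant), each new pattern first appears at: mod 5: f = (x^2 + x + 2)(x^2 + 2x + 3)(x^2 + 3x + 4), pattern 2+2+2; mod 7: f = (x^3 + 3x^2 + 3x + 3)(x^3 + 3x^2 + 3x + 6), pattern 3+3; mod 61: f = (x + 4)(x + 20)(x + 23)(x + 40)(x + 43)(x + 59), pattern 1+1+1+1+1+1. No other pattern occurs in this range, so the set of observed cycle types is {2+2+2, 3+3, 1+1+1+1+1+1}. The candidates containing elements of all these cycle types are C_6 (6T1) of order 6, S_3 (6T2) of order 6, D_6 (6T3) of order 12, C_3 x S_3 (6T5) of order 18, A_4 x C_2 (6T6) of order 24, S_4 (6T8) of order 24, S_3 x S_3 (6T9) of order 36, S_4 x C_2 (6T11) of order 48, (S_3 x S_3) : C_2 (6T13) of order 72, PGL(2,5) (6T14) of order 120, S_6 (6T16) of order 720; the others are excluded. The observed types are precisely the cycle types that occur in S_3 (6T2). Each of the other remaining candidates has further cycle types, and by the Chebotarev density theorem the matching factorization patterns would occur for a proportion of primes equal to their share of the group: C_6 (6T1) additionally contains elements of type 6 (2 of its 6 elements, about 33% of primes); D_6 (6T3) additionally contains elements of type 6, 2+2+1+1 (5 of its 12 elements, about 42% of primes); C_3 x S_3 (6T5) additionally contains elements of type 6, 3+1+1+1 (10 of its 18 elements, about 56% of primes); A_4 x C_2 (6T6) additionally contains elements of type 6, 2+2+1+1, 2+1+1+1+1 (14 of its 24 elements, about 58% of primes); S_4 (6T8) additionally contains elements of type 4+1+1, 2+2+1+1 (9 of its 24 elements, about 38% of primes); S_3 x S_3 (6T9) additionally contains elements of type 6, 3+1+1+1, 2+2+1+1 (25 of its 36 elements, about 69% of primes); S_4 x C_2 (6T11) additionally contains elements of type 6, 4+2, 4+1+1, 2+2+1+1, 2+1+1+1+1 (32 of its 48 elements, about 67% of primes); (S_3 x S_3) : C_2 (6T13) additionally contains elements of type 6, 4+2, 3+2+1, 3+1+1+1, 2+2+1+1, 2+1+1+1+1 (61 of its 72 elements, about 85% of primes); PGL(2,5) (6T14) additionally contains elements of type 6, 5+1, 4+1+1, 2+2+1+1 (89 of its 120 elements, about 74% of primes); S_6 (6T16) additionally contains elements of type 6, 5+1, 4+2, 4+1+1, 3+2+1, 3+1+1+1, 2+2+1+1, 2+1+1+1+1 (664 of its 720 elements, about 92% of primes). None of the 23 primes tested shows any such pattern (for each of these groups the chance of that is below 10^-4), which rules them out. Hence G = S_3 (6T2), of order 6.

S_3 (also written S3)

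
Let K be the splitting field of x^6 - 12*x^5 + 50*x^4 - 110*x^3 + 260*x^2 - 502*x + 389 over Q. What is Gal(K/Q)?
(C_3 x C_3) : C_4, the transitive group 6T10 of order 36

The polynomial f is an irreducible sextic over Q, so G = Gal(f/Q) is one of the 16 transitive subgroups 6T1, ..., 6T16 of S_6. The discriminant of f is 38875225000000 = 6235000^2, a perfect square, so G is contained in A_6. The transitive groups of degree 6 contained in A_6 are: A_4 (6T4, order 12), S_4 (6T7, order 24), (C_3 x C_3) : C_4 (6T10, order 36), PSL(2,5) (6T12, order 60), A_6 (6T15, order 360). By Dedekind's theorem, for a prime p not dividing disc(f) the degrees of the irreducible factors of f mod p form the cycle type of an element of G. Factoring f modulo the 19 such primes p <= 83 (skipping 2, 5, 29, 43, which divide the discriminant), each new pattern first appears at: mod 3: f = (x^2 + x + 2)(x^4 + 2x^3 + x^2 + 2x + 1), pattern 4+2; mod 11: f = (x^3 + x^2 + 6)(x^3 + 9x^2 + 8x + 8), pattern 3+3; mod 19: f = (x + 13)(x + 18)(x^2 + 5x + 17)(x^2 + 9x + 4), pattern 2+2+1+1; mod 61: f = (x + 19)(x + 22)(x + 40)(x^3 + 29x^2 + 35x + 14), pattern 3+1+1+1. No other pattern occurs in this range, so the set of observed cycle types is {4+2, 3+3, 2+2+1+1, 3+1+1+1}. The candidates containing elements of all these cycle types are (C_3 x C_3) : C_4 (6T10) of order 36, A_6 (6T15) of order 360; the others are excluded. The observed types are precisely the cycle types that occur in (C_3 x C_3) : C_4 (6T10) (apart from the identity). Each of the other remaining candidates has further cycle types, and by the Chebotarev density theorem the matching factorization patterns would occur for a proportion of primes equal to their share of the group: A_6 (6T15) additionally contains elements of type 5+1 (144 of its 360 elements, about 40% of primes). None of the 19 primes tested shows any such pattern (for each of these groups the chance of that is below 10^-4), which rules them out. Hence G = (C_3 x C_3) : C_4 (6T10), of order 36.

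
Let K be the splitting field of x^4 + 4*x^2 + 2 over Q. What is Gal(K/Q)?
The polynomial is an irreducible quartic over Q and its discriminant is 2048, which is not a perfect square, so the Galois group is not contained in A_4. The resolvent cubic y^3 - 4*y^2 - 8*y + 32 has exactly one rational root, so the Galois group is C_4 or D_4. The quartic becomes reducible over Q(sqrt(disc)), so the group is C_4.

C_4 (also written C4)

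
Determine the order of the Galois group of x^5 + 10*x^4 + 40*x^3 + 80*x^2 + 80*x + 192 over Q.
20

The degree of the splitting field over Q equals the order of the Galois group, so first determine the group. The polynomial f is an irreducible quintic over Q, so G = Gal(f/Q) is a transitive subgroup of S_5: one of C_5 (5T1, order 5), D_5 (5T2, order 10), F_20 (5T3, order 20), A_5 (5T4, order 60) or S_5 (5T5, order 120). The discriminant of f is 2048000000000, which is not a perfect square, so G is not contained in A_5. The transitive groups of degree 5 not contained in A_5 are: F_20 (5T3, order 20), S_5 (5T5, order 120). By Dedekind's theorem, for a prime p not dividing disc(f) the degrees of the irreducible factors of f mod p form the cycle type of an element of G. Factoring f modulo the 18 such primes p <= 71 (skipping 2, 5, which divide the discriminant), each new pattern first appears at: mod 3: f = (x)(x^4 + x^3 + x^2 + 2x + 2), pattern 4+1; mod 11: f = (x^5 + 10x^4 + 7x^3 + 3x^2 + 3x + 5), pattern 5; mod 19: f = (x + 14)(x^2 + x + 9)(x^2 + 14x + 16), pattern 2+2+1; mod 31: f = (x + 9)(x + 16)(x + 21)(x + 27)(x + 30), pattern 1+1+1+1+1. No other pattern occurs in this range, so the set of observed cycle types is {4+1, 5, 2+2+1, 1+1+1+1+1}. The candidates containing elements of all these cycle types are F_20 (5T3) of order 20, S_5 (5T5) of order 120; the others are excluded. The observed types are precisely the cycle types that occur in F_20 (5T3). Each of the other remaining candidates has further cycle types, and by the Chebotarev density theorem the matching factorization patterns would occur for a proportion of primes equal to their share of the group: S_5 (5T5) additionally contains elements of type 3+2, 3+1+1, 2+1+1+1 (50 of its 120 elements, about 42% of primes). None of the 18 primes tested shows any such pattern (for each of these groups the chance of that is below 10^-4), which rules them out. Hence G = F_20 (5T3), of order 20. The Galois group F_20 (5T3) has order 20, so the splitting field has degree 20 over Q.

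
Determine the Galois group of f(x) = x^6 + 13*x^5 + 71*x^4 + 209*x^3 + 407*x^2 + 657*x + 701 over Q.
The polynomial f is an irreducible sextic over Q, so G = Gal(f/Q) is one of the 16 transitive subgroups 6T1, ..., 6T16 of S_6. The discriminant of f is -423386583897823, which is not a perfect square, so G is not contained in A_6. The transitive groups of degree 6 not contained in A_6 are: C_6 (6T1, order 6), S_3 (6T2, order 6), D_6 (6T3, order 12), C_3 x S_3 (6T5, order 18), A_4 x C_2 (6T6, order 24), S_4 (6T8, order 24), S_3 x S_3 (6T9, order 36), S_4 x C_2 (6T11, order 48), (S_3 x S_3) : C_2 (6T13, order 72), PGL(2,5) (6T14, order 120), S_6 (6T16, order 720). By Dedekind's theorem, for a prime p not dividing disc(f) the degrees of the irreducible factors of f mod p form the cycle type of an element of G. Factoring f modulo the 37 such primes p <= 173 (skipping 7, 13, 29, which divide the discriminant), each new pattern first appears at: mod 2: f = (x^3 + x + 1)(x^3 + x^2 + 1), pattern 3+3; mod 3: f = (x^6 + x^5 + 2x^4 + 2x^3 + 2x^2 + 2), pattern 6; mod 41: f = (x^2 + x + 25)(x^2 + 13x + 35)(x^2 + 40x + 12), pattern 2+2+2; mod 43: f = (x + 1)(x + 17)(x + 22)(x + 29)(x + 35)(x + 38), pattern 1+1+1+1+1+1. No other pattern occurs in this range, so the set of observed cycle types is {3+3, 6, 2+2+2, 1+1+1+1+1+1}. The candidates containing elements of all these cycle types are C_6 (6T1) of order 6, D_6 (6T3) of order 12, C_3 x S_3 (6T5) of order 18, A_4 x C_2 (6T6) of order 24, S_3 x S_3 (6T9) of order 36, S_4 x C_2 (6T11) of order 48, (S_3 x S_3) : C_2 (6T13) of order 72, PGL(2,5) (6T14) of order 120, S_6 (6T16) of order 720; the others are excluded. The observed types are precisely the cycle types that occur in C_6 (6T1). Each of the other remaining candidates has further cycle types, and by the Chebotarev density theorem the matching factorization patterns would occur for a proportion of primes equal to their share of the group: D_6 (6T3) additionally contains elements of type 2+2+1+1 (3 of its 12 elements, about 25% of primes); C_3 x S_3 (6T5) additionally contains elements of type 3+1+1+1 (4 of its 18 elements, about 22% of primes); A_4 x C_2 (6T6) additionally contains elements of type 2+2+1+1, 2+1+1+1+1 (6 of its 24 elements, about 25% of primes); S_3 x S_3 (6T9) additionally contains elements of type 3+1+1+1, 2+2+1+1 (13 of its 36 elements, about 36% of primes); S_4 x C_2 (6T11) additionally contains elements of type 4+2, 4+1+1, 2+2+1+1, 2+1+1+1+1 (24 of its 48 elements, about 50% of primes); (S_3 x S_3) : C_2 (6T13) additionally contains elements of type 4+2, 3+2+1, 3+1+1+1, 2+2+1+1, 2+1+1+1+1 (49 of its 72 elements, about 68% of primes); PGL(2,5) (6T14) additionally contains elements of type 5+1, 4+1+1, 2+2+1+1 (69 of its 120 elements, about 58% of primes); S_6 (6T16) additionally contains elements of type 5+1, 4+2, 4+1+1, 3+2+1, 3+1+1+1, 2+2+1+1, 2+1+1+1+1 (544 of its 720 elements, about 76% of primes). None of the 37 primes tested shows any such pattern (for each of these groups the chance of that is below 10^-4), which rules them out. Hence G = C_6 (6T1), of order 6.

C_6 (also written C6)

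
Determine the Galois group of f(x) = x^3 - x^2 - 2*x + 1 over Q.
The polynomial is an irreducible cubic over Q and its discriminant is 49 = 7^2, a perfect square. For an irreducible cubic, a square discriminant forces the Galois group to be A_3, the cyclic group of order 3.

C_3, A_3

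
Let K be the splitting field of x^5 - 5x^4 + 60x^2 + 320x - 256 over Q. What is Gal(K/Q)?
The polynomial f is an irreducible quintic over Q, so G = Gal(f/Q) is a transitive subgroup of S_5: one of C_5 (5T1, order 5), D_5 (5T2, order 10), F_20 (5T3, order 20), A_5 (5T4, order 60) or S_5 (5T5, order 120). The discriminant of f is 2415919104000000 = 49152000^2, a perfect square, so G is contained in A_5. The transitive groups of degree 5 contained in A_5 are: C_5 (5T1, order 5), D_5 (5T2, order 10), A_5 (5T4, order 60). By Dedekind's theorem, for a prime p not dividing disc(f) the degrees of the irreducible factors of f mod p form the cycle type of an element of G. Factoring f modulo the 23 such primes p <= 101 (skipping 2, 3, 5, which divide the discriminant), each new pattern first appears at: mod 7: f = (x^5 + 2x^4 + 4x^2 + 5x + 3), pattern 5; mod 17: f = (x + 8)(x^2 + 9x + 4)(x^2 + 12x + 9), pattern 2+2+1. No other pattern occurs in this range, so the set of observed cycle types is {5, 2+2+1}. The candidates containing elements of all these cycle types are D_5 (5T2) of order 10, A_5 (5T4) of order 60; the others are excluded. The observed types are precisely the cycle types that occur in D_5 (5T2) (apart from the identity). Each of the other remaining candidates has further cycle types, and by the Chebotarev density theorem the matching factorization patterns would occur for a proportion of primes equal to their share of the group: A_5 (5T4) additionally contains elements of type 3+1+1 (20 of its 60 elements, about 33% of primes). None of the 23 primes tested shows any such pattern (for each of these groups the chance of that is below 10^-4), which rules them out. Hence G = D_5 (5T2), of order 10.

D_5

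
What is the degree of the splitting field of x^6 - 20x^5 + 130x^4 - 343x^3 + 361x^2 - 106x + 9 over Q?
60

The degree of the splitting field over Q equals the order of the Galois group, so first determine the group. The polynomial f is an irreducible sextic over Q, so G = Gal(f/Q) is one of the 16 transitive subgroups 6T1, ..., 6T16 of S_6. The discriminant of f is 3646117689361 = 1909481^2, a perfect square, so G is contained in A_6. The transitive groups of degree 6 contained in A_6 are: A_4 (6T4, order 12), S_4 (6T7, order 24), (C_3 x C_3) : C_4 (6T10, order 36), PSL(2,5) (6T12, order 60), A_6 (6T15, order 360). By Dedekind's theorem, for a prime p not dividing disc(f) the degrees of the irreducible factors of f mod p form the cycle type of an element of G. Factoring f modulo the 21 such primes p <= 83 (skipping 7, 19, which divide the discriminant), each new pattern first appears at: mod 2: f = (x + 1)(x^5 + x^4 + x^3 + x + 1), pattern 5+1; mod 11: f = (x^3 + 4x^2 + 7x + 8)(x^3 + 9x^2 + 10x + 8), pattern 3+3; mod 61: f = (x + 34)(x + 57)(x^2 + 36x + 47)(x^2 + 36x + 57), pattern 2+2+1+1. No other pattern occurs in this range, so the set of observed cycle types is {5+1, 3+3, 2+2+1+1}. The candidates containing elements of all these cycle types are PSL(2,5) (6T12) of order 60, A_6 (6T15) of order 360; the others are excluded. The observed types are precisely the cycle types that occur in PSL(2,5) (6T12) (apart from the identity). Each of the other remaining candidates has further cycle types, and by the Chebotarev density theorem the matching factorization patterns would occur for a proportion of primes equal to their share of the group: A_6 (6T15) additionally contains elements of type 4+2, 3+1+1+1 (130 of its 360 elements, about 36% of primes). None of the 21 primes tested shows any such pattern (for each of these groups the chance of that is below 10^-4), which rules them out. Hence G = PSL(2,5) (6T12), of order 60. The Galois group PSL(2,5) (6T12) has order 60, so the splitting field has degree 60 over Q.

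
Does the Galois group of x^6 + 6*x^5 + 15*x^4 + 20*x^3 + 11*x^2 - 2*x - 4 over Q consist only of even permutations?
The polynomial is irreducible of degree 6 over Q. Its discriminant is 3356224 = 1832^2, a perfect square. A Galois group lies in the alternating group exactly when the discriminant is a square in Q, so the Galois group (S_4) is contained in A_6.

Yes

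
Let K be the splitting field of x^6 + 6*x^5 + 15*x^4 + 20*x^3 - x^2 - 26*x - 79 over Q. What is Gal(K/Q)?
The polynomial f is an irreducible sextic over Q, so G = Gal(f/Q) is one of the 16 transitive subgroups 6T1, ..., 6T16 of S_6. The discriminant of f is 36352603193344 = 6029312^2, a perfect square, so G is contained in A_6. The transitive groups of degree 6 contained in A_6 are: A_4 (6T4, order 12), S_4 (6T7, order 24), (C_3 x C_3) : C_4 (6T10, order 36), PSL(2,5) (6T12, order 60), A_6 (6T15, order 360). By Dedekind's theorem, for a prime p not dividing disc(f) the degrees of the irreducible factors of f mod p form the cycle type of an element of G. Factoring f modulo the 79 such primes p <= 419 (skipping 2, 23, which divide the discriminant), each new pattern first appears at: mod 3: f = (x^3 + x^2 + x + 2)(x^3 + 2x^2 + 1), pattern 3+3; mod 5: f = (x^2 + 2x + 3)(x^4 + 4x^3 + 4x^2 + 2), pattern 4+2; mod 19: f = (x + 10)(x + 11)(x^2 + x + 3)(x^2 + 3x + 5), pattern 2+2+1+1; mod 223: f = (x + 33)(x + 68)(x + 110)(x + 115)(x + 157)(x + 192), pattern 1+1+1+1+1+1. No other pattern occurs in this range, so the set of observed cycle types is {3+3, 4+2, 2+2+1+1, 1+1+1+1+1+1}. The candidates containing elements of all these cycle types are S_4 (6T7) of order 24, (C_3 x C_3) : C_4 (6T10) of order 36, A_6 (6T15) of order 360; the others are excluded. The observed types are precisely the cycle types that occur in S_4 (6T7). Each of the other remaining candidates has further cycle types, and by the Chebotarev density theorem the matching factorization patterns would occur for a proportion of primes equal to their share of the group: (C_3 x C_3) : C_4 (6T10) additionally contains elements of type 3+1+1+1 (4 of its 36 elements, about 11% of primes); A_6 (6T15) additionally contains elements of type 5+1, 3+1+1+1 (184 of its 360 elements, about 51% of primes). None of the 79 primes tested shows any such pattern (for each of these groups the chance of that is below 10^-4), which rules them out. Hence G = S_4 (6T7), of order 24.

S_4 (also written S4+)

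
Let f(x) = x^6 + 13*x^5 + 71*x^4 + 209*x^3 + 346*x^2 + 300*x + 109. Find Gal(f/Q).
The polynomial f is an irreducible sextic over Q, so G = Gal(f/Q) is one of the 16 transitive subgroups 6T1, ..., 6T16 of S_6. The discriminant of f is 525625 = 725^2, a perfect square, so G is contained in A_6. The transitive groups of degree 6 contained in A_6 are: A_4 (6T4, order 12), S_4 (6T7, order 24), (C_3 x C_3) : C_4 (6T10, order 36), PSL(2,5) (6T12, order 60), A_6 (6T15, order 360). By Dedekind's theorem, for a prime p not dividing disc(f) the degrees of the irreducible factors of f mod p form the cycle type of an element of G. Factoring f modulo the 19 such primes p <= 73 (skipping 5, 29, which divide the discriminant), each new pattern first appears at: mod 2: f = (x^2 + x + 1)(x^4 + x + 1), pattern 4+2; mod 11: f = (x^3 + 3x^2 + 5x + 5)(x^3 + 10x^2 + 3x + 2), pattern 3+3; mod 19: f = (x + 13)(x + 14)(x^2 + 8x + 17)(x^2 + 16x + 8), pattern 2+2+1+1; mod 61: f = (x + 30)(x + 37)(x + 44)(x^3 + 24x^2 + 59x + 50), pattern 3+1+1+1. No other pattern occurs in this range, so the set of observed cycle types is {4+2, 3+3, 2+2+1+1, 3+1+1+1}. The candidates containing elements of all these cycle types are (C_3 x C_3) : C_4 (6T10) of order 36, A_6 (6T15) of order 360; the others are excluded. The observed types are precisely the cycle types that occur in (C_3 x C_3) : C_4 (6T10) (apart from the identity). Each of the other remaining candidates has further cycle types, and by the Chebotarev density theorem the matching factorization patterns would occur for a proportion of primes equal to their share of the group: A_6 (6T15) additionally contains elements of type 5+1 (144 of its 360 elements, about 40% of primes). None of the 19 primes tested shows any such pattern (for each of these groups the chance of that is below 10^-4), which rules them out. Hence G = (C_3 x C_3) : C_4 (6T10), of order 36.

(C_3 x C_3) : C_4, the transitive group 6T10 of order 36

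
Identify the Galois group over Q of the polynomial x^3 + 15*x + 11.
S_3, the symmetric group on 3 letters

The polynomial is an irreducible cubic over Q and its discriminant is -16767, which is not a perfect square. For an irreducible cubic, a non-square discriminant gives Galois group S_3.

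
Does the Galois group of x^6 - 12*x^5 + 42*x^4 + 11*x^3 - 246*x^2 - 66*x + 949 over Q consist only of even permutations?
The polynomial is irreducible of degree 6 over Q. Its discriminant is -152796047606667, which is not a perfect square. A Galois group lies in the alternating group exactly when the discriminant is a square in Q, so the Galois group (C_3 x S_3) is not contained in A_6.

No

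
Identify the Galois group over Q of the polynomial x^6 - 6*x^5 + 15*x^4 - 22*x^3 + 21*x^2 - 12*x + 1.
The polynomial f is an irreducible sextic over Q, so G = Gal(f/Q) is one of the 16 transitive subgroups 6T1, ..., 6T16 of S_6. The discriminant of f is 5038848, which is not a perfect square, so G is not contained in A_6. The transitive groups of degree 6 not contained in A_6 are: C_6 (6T1, order 6), S_3 (6T2, order 6), D_6 (6T3, order 12), C_3 x S_3 (6T5, order 18), A_4 x C_2 (6T6, order 24), S_4 (6T8, order 24), S_3 x S_3 (6T9, order 36), S_4 x C_2 (6T11, order 48), (S_3 x S_3) : C_2 (6T13, order 72), PGL(2,5) (6T14, order 120), S_6 (6T16, order 720). By Dedekind's theorem, for a prime p not dividing disc(f) the degrees of the irreducible factors of f mod p form the cycle type of an element of G. Factoring f modulo the 23 such primes p <= 97 (skipping 2, 3, which divide the discriminant), each new pattern first appears at: mod 5: f = (x^6 + 4x^5 + 3x^3 + x^2 + 3x + 1), pattern 6; mod 11: f = (x + 2)(x + 4)(x^2 + 4x + 9)(x^2 + 6x + 2), pattern 2+2+1+1; mod 13: f = (x + 1)(x + 4)(x + 5)(x^3 + 10x^2 + 3x + 2), pattern 3+1+1+1; mod 31: f = (x^2 + 6x + 17)(x^2 + 7x + 3)(x^2 + 12x + 14), pattern 2+2+2; mod 97: f = (x^3 + 94x^2 + 3x + 8)(x^3 + 94x^2 + 3x + 85), pattern 3+3. No other pattern occurs in this range, so the set of observed cycle types is {6, 2+2+1+1, 3+1+1+1, 2+2+2, 3+3}. The candidates containing elements of all these cycle types are S_3 x S_3 (6T9) of order 36, (S_3 x S_3) : C_2 (6T13) of order 72, S_6 (6T16) of order 720; the others are excluded. The observed types are precisely the cycle types that occur in S_3 x S_3 (6T9) (apart from the identity). Each of the other remaining candidates has further cycle types, and by the Chebotarev density theorem the matching factorization patterns would occur for a proportion of primes equal to their share of the group: (S_3 x S_3) : C_2 (6T13) additionally contains elements of type 4+2, 3+2+1, 2+1+1+1+1 (36 of its 72 elements, about 50% of primes); S_6 (6T16) additionally contains elements of type 5+1, 4+2, 4+1+1, 3+2+1, 2+1+1+1+1 (459 of its 720 elements, about 64% of primes). None of the 23 primes tested shows any such pattern (for each of these groups the chance of that is below 10^-4), which rules them out. Hence G = S_3 x S_3 (6T9), of order 36.

S_3 x S_3 (also written G36-)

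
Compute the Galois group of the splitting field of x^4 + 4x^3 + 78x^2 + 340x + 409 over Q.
The polynomial is an irreducible quartic over Q and its discriminant is 12230590464 = 110592^2, a perfect square, so the Galois group is contained in A_4. The resolvent cubic y^3 - 78*y^2 - 276*y + 5464 is irreducible over Q. An irreducible resolvent with square discriminant gives A_4.

A_4 (also written A4)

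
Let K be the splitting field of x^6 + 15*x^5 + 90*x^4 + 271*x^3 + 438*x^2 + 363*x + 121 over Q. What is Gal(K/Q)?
S_3, S_3 acting on 6 points

The polynomial f is an irreducible sextic over Q, so G = Gal(f/Q) is one of the 16 transitive subgroups 6T1, ..., 6T16 of S_6. The discriminant of f is -67744512, which is not a perfect square, so G is not contained in A_6. The transitive groups of degree 6 not contained in A_6 are: C_6 (6T1, order 6), S_3 (6T2, order 6), D_6 (6T3, order 12), C_3 x S_3 (6T5, order 18), A_4 x C_2 (6T6, order 24), S_4 (6T8, order 24), S_3 x S_3 (6T9, order 36), S_4 x C_2 (6T11, order 48), (S_3 x S_3) : C_2 (6T13, order 72), PGL(2,5) (6T14, order 120), S_6 (6T16, order 720). By Dedekind's theorem, for a prime p not dividing disc(f) the degrees of the irreducible factors of f mod p form the cycle type of an element of G. Factoring f modulo the 23 such primes p <= 101 (skipping 2, 3, 11, which divide the discriminant), each new pattern first appears at: mod 5: f = (x^2 + 3)(x^2 + x + 1)(x^2 + 4x + 2), pattern 2+2+2; mod 7: f = (x^3 + 3x^2 + 5x + 4)(x^3 + 5x^2 + 4), pattern 3+3; mod 31: f = (x + 3)(x + 8)(x + 10)(x + 17)(x + 19)(x + 20), pattern 1+1+1+1+1+1. No other pattern occurs in this range, so the set of observed cycle types is {2+2+2, 3+3, 1+1+1+1+1+1}. The candidates containing elements of all these cycle types are C_6 (6T1) of order 6, S_3 (6T2) of order 6, D_6 (6T3) of order 12, C_3 x S_3 (6T5) of order 18, A_4 x C_2 (6T6) of order 24, S_4 (6T8) of order 24, S_3 x S_3 (6T9) of order 36, S_4 x C_2 (6T11) of order 48, (S_3 x S_3) : C_2 (6T13) of order 72, PGL(2,5) (6T14) of order 120, S_6 (6T16) of order 720; the others are excluded. The observed types are precisely the cycle types that occur in S_3 (6T2). Each of the other remaining candidates has further cycle types, and by the Chebotarev density theorem the matching factorization patterns would occur for a proportion of primes equal to their share of the group: C_6 (6T1) additionally contains elements of type 6 (2 of its 6 elements, about 33% of primes); D_6 (6T3) additionally contains elements of type 6, 2+2+1+1 (5 of its 12 elements, about 42% of primes); C_3 x S_3 (6T5) additionally contains elements of type 6, 3+1+1+1 (10 of its 18 elements, about 56% of primes); A_4 x C_2 (6T6) additionally contains elements of type 6, 2+2+1+1, 2+1+1+1+1 (14 of its 24 elements, about 58% of primes); S_4 (6T8) additionally contains elements of type 4+1+1, 2+2+1+1 (9 of its 24 elements, about 38% of primes); S_3 x S_3 (6T9) additionally contains elements of type 6, 3+1+1+1, 2+2+1+1 (25 of its 36 elements, about 69% of primes); S_4 x C_2 (6T11) additionally contains elements of type 6, 4+2, 4+1+1, 2+2+1+1, 2+1+1+1+1 (32 of its 48 elements, about 67% of primes); (S_3 x S_3) : C_2 (6T13) additionally contains elements of type 6, 4+2, 3+2+1, 3+1+1+1, 2+2+1+1, 2+1+1+1+1 (61 of its 72 elements, about 85% of primes); PGL(2,5) (6T14) additionally contains elements of type 6, 5+1, 4+1+1, 2+2+1+1 (89 of its 120 elements, about 74% of primes); S_6 (6T16) additionally contains elements of type 6, 5+1, 4+2, 4+1+1, 3+2+1, 3+1+1+1, 2+2+1+1, 2+1+1+1+1 (664 of its 720 elements, about 92% of primes). None of the 23 primes tested shows any such pattern (for each of these groups the chance of that is below 10^-4), which rules them out. Hence G = S_3 (6T2), of order 6.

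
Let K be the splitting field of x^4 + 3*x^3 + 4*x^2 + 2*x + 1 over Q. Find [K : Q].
4

The degree of the splitting field over Q equals the order of the Galois group, so first determine the group. The polynomial is an irreducible quartic over Q and its discriminant is 125, which is not a perfect square, so the Galois group is not contained in A_4. The resolvent cubic y^3 - 4*y^2 + 2*y + 3 has exactly one rational root, so the Galois group is C_4 or D_4. The quartic becomes reducible over Q(sqrt(disc)), so the group is C_4. The Galois group C_4 (4T1) has order 4, so the splitting field has degree 4 over Q.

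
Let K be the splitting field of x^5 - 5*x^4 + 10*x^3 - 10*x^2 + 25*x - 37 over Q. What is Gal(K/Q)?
A_5

The polynomial f is an irreducible quintic over Q, so G = Gal(f/Q) is a transitive subgroup of S_5: one of C_5 (5T1, order 5), D_5 (5T2, order 10), F_20 (5T3, order 20), A_5 (5T4, order 60) or S_5 (5T5, order 120). The discriminant of f is 1024000000 = 32000^2, a perfect square, so G is contained in A_5. The transitive groups of degree 5 contained in A_5 are: C_5 (5T1, order 5), D_5 (5T2, order 10), A_5 (5T4, order 60). By Dedekind's theorem, for a prime p not dividing disc(f) the degrees of the irreducible factors of f mod p form the cycle type of an element of G. Factoring f modulo the 2 such primes p <= 7 (skipping 2, 5, which divide the discriminant), each new pattern first appears at: mod 3: f = (x^5 + x^4 + x^3 + 2x^2 + x + 2), pattern 5; mod 7: f = (x + 3)(x + 4)(x^3 + 2x^2 + 5x + 1), pattern 3+1+1. No other pattern occurs in this range, so the set of observed cycle types is {5, 3+1+1}. Among the candidates above, the only group containing elements of all these cycle types is A_5 (5T4) — each of C_5 (5T1), D_5 (5T2) lacks at least one of them. Hence G = A_5 (5T4), of order 60.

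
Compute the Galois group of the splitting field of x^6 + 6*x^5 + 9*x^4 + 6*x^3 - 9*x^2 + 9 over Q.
The polynomial f is an irreducible sextic over Q, so G = Gal(f/Q) is one of the 16 transitive subgroups 6T1, ..., 6T16 of S_6. The discriminant of f is 297538935552, which is not a perfect square, so G is not contained in A_6. The transitive groups of degree 6 not contained in A_6 are: C_6 (6T1, order 6), S_3 (6T2, order 6), D_6 (6T3, order 12), C_3 x S_3 (6T5, order 18), A_4 x C_2 (6T6, order 24), S_4 (6T8, order 24), S_3 x S_3 (6T9, order 36), S_4 x C_2 (6T11, order 48), (S_3 x S_3) : C_2 (6T13, order 72), PGL(2,5) (6T14, order 120), S_6 (6T16, order 720). By Dedekind's theorem, for a prime p not dividing disc(f) the degrees of the irreducible factors of f mod p form the cycle type of an element of G. Factoring f modulo the 23 such primes p <= 97 (skipping 2, 3, which divide the discriminant), each new pattern first appears at: mod 5: f = (x^6 + x^5 + 4x^4 + x^3 + x^2 + 4), pattern 6; mod 11: f = (x + 7)(x + 10)(x^2 + 4x + 8)(x^2 + 7x + 2), pattern 2+2+1+1; mod 13: f = (x + 3)(x + 5)(x + 8)(x^3 + 3x^2 + 12x + 3), pattern 3+1+1+1; mod 31: f = (x^2 + 6x + 11)(x^2 + 10x + 14)(x^2 + 21x + 22), pattern 2+2+2; mod 97: f = (x^3 + 3x^2 + 30x + 3)(x^3 + 3x^2 + 67x + 3), pattern 3+3. No other pattern occurs in this range, so the set of observed cycle types is {6, 2+2+1+1, 3+1+1+1, 2+2+2, 3+3}. The candidates containing elements of all these cycle types are S_3 x S_3 (6T9) of order 36, (S_3 x S_3) : C_2 (6T13) of order 72, S_6 (6T16) of order 720; the others are excluded. The observed types are precisely the cycle types that occur in S_3 x S_3 (6T9) (apart from the identity). Each of the other remaining candidates has further cycle types, and by the Chebotarev density theorem the matching factorization patterns would occur for a proportion of primes equal to their share of the group: (S_3 x S_3) : C_2 (6T13) additionally contains elements of type 4+2, 3+2+1, 2+1+1+1+1 (36 of its 72 elements, about 50% of primes); S_6 (6T16) additionally contains elements of type 5+1, 4+2, 4+1+1, 3+2+1, 2+1+1+1+1 (459 of its 720 elements, about 64% of primes). None of the 23 primes tested shows any such pattern (for each of these groups the chance of that is below 10^-4), which rules them out. Hence G = S_3 x S_3 (6T9), of order 36.

S_3 x S_3, the direct product S_3 x S_3 in its degree-6 action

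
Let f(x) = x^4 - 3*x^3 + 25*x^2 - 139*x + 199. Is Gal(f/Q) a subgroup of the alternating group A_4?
The polynomial is irreducible of degree 4 over Q. Its discriminant is -14582707, which is not a perfect square. A Galois group lies in the alternating group exactly when the discriminant is a square in Q, so the Galois group (S_4) is not contained in A_4.

No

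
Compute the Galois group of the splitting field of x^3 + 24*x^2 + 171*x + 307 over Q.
C_3 (order 3)

The polynomial is an irreducible cubic over Q and its discriminant is 81 = 9^2, a perfect square. For an irreducible cubic, a square discriminant forces the Galois group to be A_3, the cyclic group of order 3.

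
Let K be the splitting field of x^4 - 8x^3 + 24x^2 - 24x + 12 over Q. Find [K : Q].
The degree of the splitting field over Q equals the order of the Galois group, so first determine the group. The polynomial is an irreducible quartic over Q and its discriminant is 331776 = 576^2, a perfect square, so the Galois group is contained in A_4. The resolvent cubic y^3 - 24*y^2 + 144*y - 192 is irreducible over Q. An irreducible resolvent with square discriminant gives A_4. The Galois group A_4 (4T4) has order 12, so the splitting field has degree 12 over Q.

12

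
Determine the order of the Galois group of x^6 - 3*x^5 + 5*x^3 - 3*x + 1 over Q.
6

The degree of the splitting field over Q equals the order of the Galois group, so first determine the group. The polynomial f is an irreducible sextic over Q, so G = Gal(f/Q) is one of the 16 transitive subgroups 6T1, ..., 6T16 of S_6. The discriminant of f is -34992, which is not a perfect square, so G is not contained in A_6. The transitive groups of degree 6 not contained in A_6 are: C_6 (6T1, order 6), S_3 (6T2, order 6), D_6 (6T3, order 12), C_3 x S_3 (6T5, order 18), A_4 x C_2 (6T6, order 24), S_4 (6T8, order 24), S_3 x S_3 (6T9, order 36), S_4 x C_2 (6T11, order 48), (S_3 x S_3) : C_2 (6T13, order 72), PGL(2,5) (6T14, order 120), S_6 (6T16, order 720). By Dedekind's theorem, for a prime p not dividing disc(f) the degrees of the irreducible factors of f mod p form the cycle type of an element of G. Factoring f modulo the 23 such primes p <= 97 (skipping 2, 3, which divide the discriminant), each new pattern first appears at: mod 5: f = (x^2 + x + 1)(x^2 + 2x + 3)(x^2 + 4x + 2), pattern 2+2+2; mod 7: f = (x^3 + x^2 + 3x + 1)(x^3 + 3x^2 + x + 1), pattern 3+3; mod 31: f = (x + 3)(x + 7)(x + 9)(x + 21)(x + 23)(x + 27), pattern 1+1+1+1+1+1. No other pattern occurs in this range, so the set of observed cycle types is {2+2+2, 3+3, 1+1+1+1+1+1}. The candidates containing elements of all these cycle types are C_6 (6T1) of order 6, S_3 (6T2) of order 6, D_6 (6T3) of order 12, C_3 x S_3 (6T5) of order 18, A_4 x C_2 (6T6) of order 24, S_4 (6T8) of order 24, S_3 x S_3 (6T9) of order 36, S_4 x C_2 (6T11) of order 48, (S_3 x S_3) : C_2 (6T13) of order 72, PGL(2,5) (6T14) of order 120, S_6 (6T16) of order 720; the others are excluded. The observed types are precisely the cycle types that occur in S_3 (6T2). Each of the other remaining candidates has further cycle types, and by the Chebotarev density theorem the matching factorization patterns would occur for a proportion of primes equal to their share of the group: C_6 (6T1) additionally contains elements of type 6 (2 of its 6 elements, about 33% of primes); D_6 (6T3) additionally contains elements of type 6, 2+2+1+1 (5 of its 12 elements, about 42% of primes); C_3 x S_3 (6T5) additionally contains elements of type 6, 3+1+1+1 (10 of its 18 elements, about 56% of primes); A_4 x C_2 (6T6) additionally contains elements of type 6, 2+2+1+1, 2+1+1+1+1 (14 of its 24 elements, about 58% of primes); S_4 (6T8) additionally contains elements of type 4+1+1, 2+2+1+1 (9 of its 24 elements, about 38% of primes); S_3 x S_3 (6T9) additionally contains elements of type 6, 3+1+1+1, 2+2+1+1 (25 of its 36 elements, about 69% of primes); S_4 x C_2 (6T11) additionally contains elements of type 6, 4+2, 4+1+1, 2+2+1+1, 2+1+1+1+1 (32 of its 48 elements, about 67% of primes); (S_3 x S_3) : C_2 (6T13) additionally contains elements of type 6, 4+2, 3+2+1, 3+1+1+1, 2+2+1+1, 2+1+1+1+1 (61 of its 72 elements, about 85% of primes); PGL(2,5) (6T14) additionally contains elements of type 6, 5+1, 4+1+1, 2+2+1+1 (89 of its 120 elements, about 74% of primes); S_6 (6T16) additionally contains elements of type 6, 5+1, 4+2, 4+1+1, 3+2+1, 3+1+1+1, 2+2+1+1, 2+1+1+1+1 (664 of its 720 elements, about 92% of primes). None of the 23 primes tested shows any such pattern (for each of these groups the chance of that is below 10^-4), which rules them out. Hence G = S_3 (6T2), of order 6. The Galois group S_3 (6T2) has order 6, so the splitting field has degree 6 over Q.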